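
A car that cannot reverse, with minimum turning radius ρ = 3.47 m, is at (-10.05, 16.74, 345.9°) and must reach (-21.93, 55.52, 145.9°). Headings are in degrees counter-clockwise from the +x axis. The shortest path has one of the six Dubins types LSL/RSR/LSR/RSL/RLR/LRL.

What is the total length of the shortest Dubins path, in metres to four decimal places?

Let ψ = atan2(Δy, Δx) = atan2(38.78, -11.88) = 107.0321° be the start→goal bearing.
Normalize: d = |goal − start| / ρ = 40.558881/3.47 = 11.688438, α = (θ_start − ψ) mod 360° = 238.8679° = 4.169031 rad, β = (θ_goal − ψ) mod 360° = 38.8679° = 0.678373 rad.
Common terms: sin α = -0.855978, cos α = -0.517013, sin β = 0.627527, cos β = 0.778595, cos(α−β) = -0.939693, d² = 136.619588. Work in radians in the unit-radius frame; every candidate has L = ρ·(t + p + q).
LSL: p² = 2 + d² − 2cos(α−β) + 2d(sin α − sin β) = 105.819274; p = √p² = 10.286850; φ = atan2(cos β − cos α, d + sin α − sin β) = 0.126283 rad; t = (φ − α) mod 2π = 2.240437 rad, q = (β − φ) mod 2π = 0.552089 rad → L = 3.47·(2.240437 + 10.286850 + 0.552089) = 3.47·13.079376 = 45.385436 m
RSR: p² = 2 + d² − 2cos(α−β) + 2d(sin β − sin α) = 175.178673; p = √p² = 13.235508; φ = atan2(cos α − cos β, d − sin α + sin β) = -0.098046 rad; t = (α − φ) mod 2π = 4.267077 rad, q = (φ − β) mod 2π = 5.506767 rad → L = 3.47·(4.267077 + 13.235508 + 5.506767) = 3.47·23.009352 = 79.842451 m
LSR: p² = d² − 2 + 2cos(α−β) + 2d(sin α + sin β) = 127.399741; p = √p² = 11.287149; φ = atan2(−cos α − cos β, d + sin α + sin β) − atan2(−2, p) = 0.152551 rad; t = (φ − α) mod 2π = 2.266705 rad, q = (φ − β) mod 2π = 5.757363 rad → L = 3.47·(2.266705 + 11.287149 + 5.757363) = 3.47·19.311217 = 67.009924 m
RSL: p² = d² − 2 + 2cos(α−β) − 2d(sin α + sin β) = 138.080665; p = √p² = 11.750773; φ = atan2(cos α + cos β, d − sin α − sin β) − atan2(2, p) = -0.146639 rad; t = (α − φ) mod 2π = 4.315670 rad, q = (β − φ) mod 2π = 0.825012 rad → L = 3.47·(4.315670 + 11.750773 + 0.825012) = 3.47·16.891455 = 58.613349 m
RLR: c = (6 − d² + 2cos(α−β) + 2d(sin α − sin β))/8 = -20.897334, |c| > 1 → infeasible
LRL: c = (6 − d² + 2cos(α−β) − 2d(sin α − sin β))/8 = -12.227409, |c| > 1 → infeasible
Shortest: LSL with L = 45.385436 m ≈ 45.3854 m

45.3854 m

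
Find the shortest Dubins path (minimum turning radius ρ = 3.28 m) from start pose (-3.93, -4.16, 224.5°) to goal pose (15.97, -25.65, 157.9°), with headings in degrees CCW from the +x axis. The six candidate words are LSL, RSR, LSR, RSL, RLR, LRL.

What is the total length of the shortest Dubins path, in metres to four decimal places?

40.3437 m

Let ψ = atan2(Δy, Δx) = atan2(-21.49, 19.90) = -47.1999° be the start→goal bearing.
Normalize: d = |goal − start| / ρ = 29.288737/3.28 = 8.929493, α = (θ_start − ψ) mod 360° = 271.6999° = 4.742059 rad, β = (θ_goal − ψ) mod 360° = 205.0999° = 3.579669 rad.
Common terms: sin α = -0.999560, cos α = 0.029665, sin β = -0.424198, cos β = -0.905569, cos(α−β) = 0.397148, d² = 79.735844. Work in radians in the unit-radius frame; every candidate has L = ρ·(t + p + q).
LSL: p² = 2 + d² − 2cos(α−β) + 2d(sin α − sin β) = 70.666176; p = √p² = 8.406318; φ = atan2(cos β − cos α, d + sin α − sin β) = -0.111485 rad; t = (φ − α) mod 2π = 1.429642 rad, q = (β − φ) mod 2π = 3.691154 rad → L = 3.28·(1.429642 + 8.406318 + 3.691154) = 3.28·13.527114 = 44.368933 m
RSR: p² = 2 + d² − 2cos(α−β) + 2d(sin β − sin α) = 91.216919; p = √p² = 9.550755; φ = atan2(cos α − cos β, d − sin α + sin β) = 0.098080 rad; t = (α − φ) mod 2π = 4.643979 rad, q = (φ − β) mod 2π = 2.801596 rad → L = 3.28·(4.643979 + 9.550755 + 2.801596) = 3.28·16.996329 = 55.747961 m
LSR: p² = d² − 2 + 2cos(α−β) + 2d(sin α + sin β) = 53.103259; p = √p² = 7.287198; φ = atan2(−cos α − cos β, d + sin α + sin β) − atan2(−2, p) = 0.384031 rad; t = (φ − α) mod 2π = 1.925158 rad, q = (φ − β) mod 2π = 3.087547 rad → L = 3.28·(1.925158 + 7.287198 + 3.087547) = 3.28·12.299903 = 40.343682 m
RSL: p² = d² − 2 + 2cos(α−β) − 2d(sin α + sin β) = 103.957020; p = √p² = 10.195932; φ = atan2(cos α + cos β, d − sin α − sin β) − atan2(2, p) = -0.278098 rad; t = (α − φ) mod 2π = 5.020157 rad, q = (β − φ) mod 2π = 3.857767 rad → L = 3.28·(5.020157 + 10.195932 + 3.857767) = 3.28·19.073856 = 62.562247 m
RLR: c = (6 − d² + 2cos(α−β) + 2d(sin α − sin β))/8 = -10.402115, |c| > 1 → infeasible
LRL: c = (6 − d² + 2cos(α−β) − 2d(sin α − sin β))/8 = -7.833272, |c| > 1 → infeasible
Shortest: LSR with L = 40.343682 m ≈ 40.3437 m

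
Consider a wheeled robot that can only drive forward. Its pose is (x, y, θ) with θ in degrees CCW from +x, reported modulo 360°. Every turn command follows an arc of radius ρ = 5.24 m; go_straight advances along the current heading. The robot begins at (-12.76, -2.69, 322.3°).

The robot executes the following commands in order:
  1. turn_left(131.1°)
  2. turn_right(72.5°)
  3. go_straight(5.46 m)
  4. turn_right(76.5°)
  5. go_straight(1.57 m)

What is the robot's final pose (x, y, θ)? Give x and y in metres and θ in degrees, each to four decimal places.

set_pose: (x, y, θ) = (-12.7600, -2.6900, 322.3000°), ρ = 5.24
turn_left(131.1°): centre at ρ to the left, rotate +131.1° → (-4.3248, 1.7668, 453.4000° ≡ 93.4000°)
turn_right(72.5°): centre at ρ to the right, rotate −72.5° → (-0.9634, 6.9728, 20.9000°)
go_straight(5.46): x += 5.46·cos θ, y += 5.46·sin θ → (4.1374, 8.9206, 20.9000°)
turn_right(76.5°): centre at ρ to the right, rotate −76.5° → (10.3303, 6.9858, -55.6000° ≡ 304.4000°)
go_straight(1.57): x += 1.57·cos θ, y += 1.57·sin θ → (11.2173, 5.6903, 304.4000°)

(11.2173, 5.6903, 304.4000°)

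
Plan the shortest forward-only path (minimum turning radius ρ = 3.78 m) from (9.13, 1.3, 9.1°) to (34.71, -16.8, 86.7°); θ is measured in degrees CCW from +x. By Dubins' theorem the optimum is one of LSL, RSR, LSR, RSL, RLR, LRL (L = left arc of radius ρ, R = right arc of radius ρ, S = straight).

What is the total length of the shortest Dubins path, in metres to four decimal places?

37.3931 m

Let ψ = atan2(Δy, Δx) = atan2(-18.10, 25.58) = -35.2826° be the start→goal bearing.
Normalize: d = |goal − start| / ρ = 31.336024/3.78 = 8.289953, α = (θ_start − ψ) mod 360° = 44.3826° = 0.774623 rad, β = (θ_goal − ψ) mod 360° = 121.9826° = 2.128998 rad.
Common terms: sin α = 0.699447, cos α = 0.714685, sin β = 0.848209, cos β = -0.529662, cos(α−β) = 0.214735, d² = 68.723328. Work in radians in the unit-radius frame; every candidate has L = ρ·(t + p + q).
LSL: p² = 2 + d² − 2cos(α−β) + 2d(sin α − sin β) = 67.827392; p = √p² = 8.235739; φ = atan2(cos β − cos α, d + sin α − sin β) = -0.151672 rad; t = (φ − α) mod 2π = 5.356891 rad, q = (β − φ) mod 2π = 2.280670 rad → L = 3.78·(5.356891 + 8.235739 + 2.280670) = 3.78·15.873300 = 60.001072 m
RSR: p² = 2 + d² − 2cos(α−β) + 2d(sin β − sin α) = 72.760323; p = √p² = 8.529966; φ = atan2(cos α − cos β, d − sin α + sin β) = 0.146402 rad; t = (α − φ) mod 2π = 0.628221 rad, q = (φ − β) mod 2π = 4.300589 rad → L = 3.78·(0.628221 + 8.529966 + 4.300589) = 3.78·13.458776 = 50.874173 m
LSR: p² = d² − 2 + 2cos(α−β) + 2d(sin α + sin β) = 92.812781; p = √p² = 9.633939; φ = atan2(−cos α − cos β, d + sin α + sin β) − atan2(−2, p) = 0.185886 rad; t = (φ − α) mod 2π = 5.694449 rad, q = (φ − β) mod 2π = 4.340073 rad → L = 3.78·(5.694449 + 9.633939 + 4.340073) = 3.78·19.668461 = 74.346784 m
RSL: p² = d² − 2 + 2cos(α−β) − 2d(sin α + sin β) = 41.492817; p = √p² = 6.441492; φ = atan2(cos α + cos β, d − sin α − sin β) − atan2(2, p) = -0.273615 rad; t = (α − φ) mod 2π = 1.048238 rad, q = (β − φ) mod 2π = 2.402613 rad → L = 3.78·(1.048238 + 6.441492 + 2.402613) = 3.78·9.892342 = 37.393054 m
RLR: c = (6 − d² + 2cos(α−β) + 2d(sin α − sin β))/8 = -8.095040, |c| > 1 → infeasible
LRL: c = (6 − d² + 2cos(α−β) − 2d(sin α − sin β))/8 = -7.478424, |c| > 1 → infeasible
Shortest: RSL with L = 37.393054 m ≈ 37.3931 m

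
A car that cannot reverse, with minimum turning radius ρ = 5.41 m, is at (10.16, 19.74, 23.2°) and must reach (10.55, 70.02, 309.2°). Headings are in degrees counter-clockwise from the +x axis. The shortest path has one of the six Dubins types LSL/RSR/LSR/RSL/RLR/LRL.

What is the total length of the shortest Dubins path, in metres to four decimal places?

Let ψ = atan2(Δy, Δx) = atan2(50.28, 0.39) = 89.5556° be the start→goal bearing.
Normalize: d = |goal − start| / ρ = 50.281513/5.41 = 9.294180, α = (θ_start − ψ) mod 360° = 293.6444° = 5.125062 rad, β = (θ_goal − ψ) mod 360° = 219.6444° = 3.833518 rad.
Common terms: sin α = -0.916052, cos α = 0.401059, sin β = -0.638021, cos β = -0.770019, cos(α−β) = 0.275637, d² = 86.381777. Work in radians in the unit-radius frame; every candidate has L = ρ·(t + p + q).
LSL: p² = 2 + d² − 2cos(α−β) + 2d(sin α − sin β) = 82.662360; p = √p² = 9.091884; φ = atan2(cos β − cos α, d + sin α − sin β) = -0.129164 rad; t = (φ − α) mod 2π = 1.028960 rad, q = (β − φ) mod 2π = 3.962682 rad → L = 5.41·(1.028960 + 9.091884 + 3.962682) = 5.41·14.083526 = 76.191875 m
RSR: p² = 2 + d² − 2cos(α−β) + 2d(sin β − sin α) = 92.998645; p = √p² = 9.643581; φ = atan2(cos α − cos β, d − sin α + sin β) = 0.121736 rad; t = (α − φ) mod 2π = 5.003325 rad, q = (φ − β) mod 2π = 2.571404 rad → L = 5.41·(5.003325 + 9.643581 + 2.571404) = 5.41·17.218309 = 93.151054 m
LSR: p² = d² − 2 + 2cos(α−β) + 2d(sin α + sin β) = 56.045381; p = √p² = 7.486346; φ = atan2(−cos α − cos β, d + sin α + sin β) − atan2(−2, p) = 0.308689 rad; t = (φ − α) mod 2π = 1.466812 rad, q = (φ − β) mod 2π = 2.758356 rad → L = 5.41·(1.466812 + 7.486346 + 2.758356) = 5.41·11.711515 = 63.359295 m
RSL: p² = d² − 2 + 2cos(α−β) − 2d(sin α + sin β) = 113.820723; p = √p² = 10.668680; φ = atan2(cos α + cos β, d − sin α − sin β) − atan2(2, p) = -0.219312 rad; t = (α − φ) mod 2π = 5.344373 rad, q = (β − φ) mod 2π = 4.052830 rad → L = 5.41·(5.344373 + 10.668680 + 4.052830) = 5.41·20.065883 = 108.556426 m
RLR: c = (6 − d² + 2cos(α−β) + 2d(sin α − sin β))/8 = -10.624831, |c| > 1 → infeasible
LRL: c = (6 − d² + 2cos(α−β) − 2d(sin α − sin β))/8 = -9.332795, |c| > 1 → infeasible
Shortest: LSR with L = 63.359295 m ≈ 63.3593 m

63.3593 m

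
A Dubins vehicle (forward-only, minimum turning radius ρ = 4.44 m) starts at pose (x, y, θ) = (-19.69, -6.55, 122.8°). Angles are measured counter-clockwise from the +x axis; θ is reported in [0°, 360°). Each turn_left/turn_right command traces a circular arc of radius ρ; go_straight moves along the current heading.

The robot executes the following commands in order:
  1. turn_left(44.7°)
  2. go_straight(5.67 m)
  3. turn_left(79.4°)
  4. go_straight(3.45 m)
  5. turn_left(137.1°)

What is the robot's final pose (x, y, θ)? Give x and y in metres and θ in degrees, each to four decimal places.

set_pose: (x, y, θ) = (-19.6900, -6.5500, 122.8000°), ρ = 4.44
turn_left(44.7°): centre at ρ to the left, rotate +44.7° → (-22.4611, -4.6204, 167.5000°)
go_straight(5.67): x += 5.67·cos θ, y += 5.67·sin θ → (-27.9967, -3.3932, 167.5000°)
turn_left(79.4°): centre at ρ to the left, rotate +79.4° → (-33.0417, -5.9860, 246.9000°)
go_straight(3.45): x += 3.45·cos θ, y += 3.45·sin θ → (-34.3953, -9.1594, 246.9000°)
turn_left(137.1°): centre at ρ to the left, rotate +137.1° → (-28.5054, -14.9575, 384.0000° ≡ 24.0000°)

(-28.5054, -14.9575, 24.0000°)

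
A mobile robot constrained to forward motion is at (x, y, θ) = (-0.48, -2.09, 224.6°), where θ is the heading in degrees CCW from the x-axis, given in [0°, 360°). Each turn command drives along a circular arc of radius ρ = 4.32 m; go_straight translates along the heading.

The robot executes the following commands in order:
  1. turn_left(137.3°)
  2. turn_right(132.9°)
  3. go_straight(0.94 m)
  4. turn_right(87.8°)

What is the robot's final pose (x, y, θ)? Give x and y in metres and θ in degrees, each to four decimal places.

(-0.4839, -17.8774, 141.2000°)

set_pose: (x, y, θ) = (-0.4800, -2.0900, 224.6000°), ρ = 4.32
turn_left(137.3°): centre at ρ to the left, rotate +137.3° → (2.6965, -9.4836, 361.9000° ≡ 1.9000°)
turn_right(132.9°): centre at ρ to the right, rotate −132.9° → (6.1001, -16.6354, -131.0000° ≡ 229.0000°)
go_straight(0.94): x += 0.94·cos θ, y += 0.94·sin θ → (5.4834, -17.3448, 229.0000°)
turn_right(87.8°): centre at ρ to the right, rotate −87.8° → (-0.4839, -17.8774, 141.2000°)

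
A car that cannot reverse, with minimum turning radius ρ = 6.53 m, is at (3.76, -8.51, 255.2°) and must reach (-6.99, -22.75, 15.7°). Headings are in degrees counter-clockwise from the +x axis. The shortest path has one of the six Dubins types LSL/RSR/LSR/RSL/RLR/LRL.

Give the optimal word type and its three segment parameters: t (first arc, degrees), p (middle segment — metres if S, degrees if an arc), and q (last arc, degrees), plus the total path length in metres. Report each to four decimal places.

RLR: t = 113.2066°, p = 242.2957°, q = 8.5891°, L = 41.4955 m

Let ψ = atan2(Δy, Δx) = atan2(-14.24, -10.75) = -127.0497° be the start→goal bearing.
Normalize: d = |goal − start| / ρ = 17.842088/6.53 = 2.732326, α = (θ_start − ψ) mod 360° = 22.2497° = 0.388331 rad, β = (θ_goal − ψ) mod 360° = 142.7497° = 2.491453 rad.
Common terms: sin α = 0.378644, cos α = 0.925542, sin β = 0.605298, cos β = -0.795999, cos(α−β) = -0.507538, d² = 7.465605. Work in radians in the unit-radius frame; every candidate has L = ρ·(t + p + q).
LSL: p² = 2 + d² − 2cos(α−β) + 2d(sin α − sin β) = 9.242099; p = √p² = 3.040082; φ = atan2(cos β − cos α, d + sin α − sin β) = -0.601987 rad; t = (φ − α) mod 2π = 5.292867 rad, q = (β − φ) mod 2π = 3.093440 rad → L = 6.53·(5.292867 + 3.040082 + 3.093440) = 6.53·11.426389 = 74.614321 m
RSR: p² = 2 + d² − 2cos(α−β) + 2d(sin β − sin α) = 11.719264; p = √p² = 3.423341; φ = atan2(cos α − cos β, d − sin α + sin β) = 0.526931 rad; t = (α − φ) mod 2π = 6.144585 rad, q = (φ − β) mod 2π = 4.318664 rad → L = 6.53·(6.144585 + 3.423341 + 4.318664) = 6.53·13.886590 = 90.679432 m
LSR: p² = d² − 2 + 2cos(α−β) + 2d(sin α + sin β) = 9.827428; p = √p² = 3.134873; φ = atan2(−cos α − cos β, d + sin α + sin β) − atan2(−2, p) = 0.533038 rad; t = (φ − α) mod 2π = 0.144707 rad, q = (φ − β) mod 2π = 4.324770 rad → L = 6.53·(0.144707 + 3.134873 + 4.324770) = 6.53·7.604350 = 49.656404 m
RSL: p² = d² − 2 + 2cos(α−β) − 2d(sin α + sin β) = -0.926372 < 0 → infeasible
RLR: c = (6 − d² + 2cos(α−β) + 2d(sin α − sin β))/8 = -0.464908; p = 2π − arccos c = 4.228858 rad; φ = atan2(cos α − cos β, d − sin α + sin β) = 0.526931 rad; t = (α − φ + p/2) mod 2π = 1.975829 rad, q = (α − β − t + p) mod 2π = 0.149908 rad → L = 6.53·(1.975829 + 4.228858 + 0.149908) = 6.53·6.354595 = 41.495504 m
LRL: c = (6 − d² + 2cos(α−β) − 2d(sin α − sin β))/8 = -0.155262; p = 2π − arccos c = 4.556496 rad; φ = atan2(cos β − cos α, d + sin α − sin β) = -0.601987 rad; t = (φ − α + p/2) mod 2π = 1.287930 rad, q = (β − α − t + p) mod 2π = 5.371688 rad → L = 6.53·(1.287930 + 4.556496 + 5.371688) = 6.53·11.216114 = 73.241222 m
Shortest: RLR with L = 41.495504 m ≈ 41.4955 m
Convert RLR to answer units (arcs ×180/π): t = 1.975829·180/π = 113.2066°, p = 4.228858·180/π = 242.2957°, q = 0.149908·180/π = 8.5891°, L = 41.4955 m.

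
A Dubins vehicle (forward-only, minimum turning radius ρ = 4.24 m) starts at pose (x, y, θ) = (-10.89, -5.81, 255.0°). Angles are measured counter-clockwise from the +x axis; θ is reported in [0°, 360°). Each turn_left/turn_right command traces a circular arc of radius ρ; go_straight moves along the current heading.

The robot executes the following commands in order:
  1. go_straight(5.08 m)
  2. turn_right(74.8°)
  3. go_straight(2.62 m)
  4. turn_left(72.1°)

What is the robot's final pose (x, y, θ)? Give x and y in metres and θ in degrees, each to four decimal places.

(-22.9300, -16.8195, 252.3000°)

set_pose: (x, y, θ) = (-10.8900, -5.8100, 255.0000°), ρ = 4.24
go_straight(5.08): x += 5.08·cos θ, y += 5.08·sin θ → (-12.2048, -10.7169, 255.0000°)
turn_right(74.8°): centre at ρ to the right, rotate −74.8° → (-16.2855, -13.8595, 180.2000°)
go_straight(2.62): x += 2.62·cos θ, y += 2.62·sin θ → (-18.9055, -13.8686, 180.2000°)
turn_left(72.1°): centre at ρ to the left, rotate +72.1° → (-22.9300, -16.8195, 252.3000°)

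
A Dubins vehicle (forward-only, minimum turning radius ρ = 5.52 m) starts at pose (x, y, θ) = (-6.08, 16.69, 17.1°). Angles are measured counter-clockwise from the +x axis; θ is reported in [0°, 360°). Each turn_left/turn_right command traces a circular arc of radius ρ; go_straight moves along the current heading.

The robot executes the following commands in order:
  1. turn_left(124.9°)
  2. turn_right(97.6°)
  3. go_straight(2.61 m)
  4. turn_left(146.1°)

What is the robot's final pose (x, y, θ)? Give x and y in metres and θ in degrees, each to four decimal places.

(-7.7716, 45.8071, 190.5000°)

set_pose: (x, y, θ) = (-6.0800, 16.6900, 17.1000°), ρ = 5.52
turn_left(124.9°): centre at ρ to the left, rotate +124.9° → (-4.3047, 26.3158, 142.0000°)
turn_right(97.6°): centre at ρ to the right, rotate −97.6° → (-4.7683, 34.6095, 44.4000°)
go_straight(2.61): x += 2.61·cos θ, y += 2.61·sin θ → (-2.9036, 36.4356, 44.4000°)
turn_left(146.1°): centre at ρ to the left, rotate +146.1° → (-7.7716, 45.8071, 190.5000°)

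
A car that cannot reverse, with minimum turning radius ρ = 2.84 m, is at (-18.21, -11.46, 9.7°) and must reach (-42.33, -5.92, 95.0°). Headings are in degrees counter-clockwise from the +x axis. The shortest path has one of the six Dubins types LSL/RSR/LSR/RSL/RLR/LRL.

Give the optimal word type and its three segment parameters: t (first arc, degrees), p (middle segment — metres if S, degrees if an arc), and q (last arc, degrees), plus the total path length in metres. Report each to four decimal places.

Let ψ = atan2(Δy, Δx) = atan2(5.54, -24.12) = 167.0644° be the start→goal bearing.
Normalize: d = |goal − start| / ρ = 24.748050/2.84 = 8.714102, α = (θ_start − ψ) mod 360° = 202.6356° = 3.536659 rad, β = (θ_goal − ψ) mod 360° = 287.9356° = 5.025425 rad.
Common terms: sin α = -0.384869, cos α = -0.922971, sin β = -0.951403, cos β = 0.307948, cos(α−β) = 0.081939, d² = 75.935578. Work in radians in the unit-radius frame; every candidate has L = ρ·(t + p + q).
LSL: p² = 2 + d² − 2cos(α−β) + 2d(sin α − sin β) = 87.645372; p = √p² = 9.361911; φ = atan2(cos β − cos α, d + sin α − sin β) = 0.131863 rad; t = (φ − α) mod 2π = 2.878390 rad, q = (β − φ) mod 2π = 4.893561 rad → L = 2.84·(2.878390 + 9.361911 + 4.893561) = 2.84·17.133862 = 48.660168 m
RSR: p² = 2 + d² − 2cos(α−β) + 2d(sin β − sin α) = 67.898031; p = √p² = 8.240026; φ = atan2(cos α − cos β, d − sin α + sin β) = -0.149944 rad; t = (α − φ) mod 2π = 3.686603 rad, q = (φ − β) mod 2π = 1.107817 rad → L = 2.84·(3.686603 + 8.240026 + 1.107817) = 2.84·13.034446 = 37.017825 m
LSR: p² = d² − 2 + 2cos(α−β) + 2d(sin α + sin β) = 50.810628; p = √p² = 7.128157; φ = atan2(−cos α − cos β, d + sin α + sin β) − atan2(−2, p) = 0.356713 rad; t = (φ − α) mod 2π = 3.103239 rad, q = (φ − β) mod 2π = 1.614473 rad → L = 2.84·(3.103239 + 7.128157 + 1.614473) = 2.84·11.845870 = 33.642272 m
RSL: p² = d² − 2 + 2cos(α−β) − 2d(sin α + sin β) = 97.388282; p = √p² = 9.868550; φ = atan2(cos α + cos β, d − sin α − sin β) − atan2(2, p) = -0.261074 rad; t = (α − φ) mod 2π = 3.797732 rad, q = (β − φ) mod 2π = 5.286498 rad → L = 2.84·(3.797732 + 9.868550 + 5.286498) = 2.84·18.952781 = 53.825897 m
RLR: c = (6 − d² + 2cos(α−β) + 2d(sin α − sin β))/8 = -7.487254, |c| > 1 → infeasible
LRL: c = (6 − d² + 2cos(α−β) − 2d(sin α − sin β))/8 = -9.955671, |c| > 1 → infeasible
Shortest: LSR with L = 33.642272 m ≈ 33.6423 m
Convert LSR to answer units (arcs ×180/π): t = 3.103239·180/π = 177.8025°, p = ρ·p = 2.84·7.128157 = 20.2440 m, q = 1.614473·180/π = 92.5025°, L = 33.6423 m.

LSR: t = 177.8025°, p = 20.2440 m, q = 92.5025°, L = 33.6423 m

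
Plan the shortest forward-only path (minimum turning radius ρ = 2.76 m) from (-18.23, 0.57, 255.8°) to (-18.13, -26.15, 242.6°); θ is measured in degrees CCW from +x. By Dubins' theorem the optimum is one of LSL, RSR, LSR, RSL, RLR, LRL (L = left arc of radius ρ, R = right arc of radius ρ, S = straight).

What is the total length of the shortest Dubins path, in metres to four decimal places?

26.7816 m

Let ψ = atan2(Δy, Δx) = atan2(-26.72, 0.10) = -89.7856° be the start→goal bearing.
Normalize: d = |goal − start| / ρ = 26.720187/2.76 = 9.681227, α = (θ_start − ψ) mod 360° = 345.5856° = 6.031606 rad, β = (θ_goal − ψ) mod 360° = 332.3856° = 5.801223 rad.
Common terms: sin α = -0.248934, cos α = 0.968521, sin β = -0.463519, cos β = 0.886087, cos(α−β) = 0.973579, d² = 93.726160. Work in radians in the unit-radius frame; every candidate has L = ρ·(t + p + q).
LSL: p² = 2 + d² − 2cos(α−β) + 2d(sin α − sin β) = 97.933903; p = √p² = 9.896156; φ = atan2(cos β − cos α, d + sin α − sin β) = -0.008330 rad; t = (φ − α) mod 2π = 0.243249 rad, q = (β − φ) mod 2π = 5.809553 rad → L = 2.76·(0.243249 + 9.896156 + 5.809553) = 2.76·15.948958 = 44.019124 m
RSR: p² = 2 + d² − 2cos(α−β) + 2d(sin β − sin α) = 89.624103; p = √p² = 9.467001; φ = atan2(cos α − cos β, d − sin α + sin β) = 0.008708 rad; t = (α − φ) mod 2π = 6.022898 rad, q = (φ − β) mod 2π = 0.490670 rad → L = 2.76·(6.022898 + 9.467001 + 0.490670) = 2.76·15.980569 = 44.106372 m
LSR: p² = d² − 2 + 2cos(α−β) + 2d(sin α + sin β) = 79.878479; p = √p² = 8.937476; φ = atan2(−cos α − cos β, d + sin α + sin β) − atan2(−2, p) = 0.016239 rad; t = (φ − α) mod 2π = 0.267818 rad, q = (φ − β) mod 2π = 0.498202 rad → L = 2.76·(0.267818 + 8.937476 + 0.498202) = 2.76·9.703496 = 26.781649 m
RSL: p² = d² − 2 + 2cos(α−β) − 2d(sin α + sin β) = 107.468157; p = √p² = 10.366685; φ = atan2(cos α + cos β, d − sin α − sin β) − atan2(2, p) = -0.014007 rad; t = (α − φ) mod 2π = 6.045613 rad, q = (β − φ) mod 2π = 5.815229 rad → L = 2.76·(6.045613 + 10.366685 + 5.815229) = 2.76·22.227527 = 61.347974 m
RLR: c = (6 − d² + 2cos(α−β) + 2d(sin α − sin β))/8 = -10.203013, |c| > 1 → infeasible
LRL: c = (6 − d² + 2cos(α−β) − 2d(sin α − sin β))/8 = -11.241738, |c| > 1 → infeasible
Shortest: LSR with L = 26.781649 m ≈ 26.7816 m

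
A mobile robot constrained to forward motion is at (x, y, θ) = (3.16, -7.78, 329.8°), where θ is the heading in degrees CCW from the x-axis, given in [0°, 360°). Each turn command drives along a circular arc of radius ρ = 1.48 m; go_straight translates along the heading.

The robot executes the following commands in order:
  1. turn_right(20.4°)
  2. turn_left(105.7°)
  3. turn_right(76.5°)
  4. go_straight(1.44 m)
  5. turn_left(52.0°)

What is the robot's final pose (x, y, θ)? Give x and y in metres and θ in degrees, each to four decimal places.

(10.3046, -7.9173, 30.6000°)

set_pose: (x, y, θ) = (3.1600, -7.7800, 329.8000°), ρ = 1.48
turn_right(20.4°): centre at ρ to the right, rotate −20.4° → (3.5592, -8.1197, 309.4000°)
turn_left(105.7°): centre at ρ to the left, rotate +105.7° → (5.9166, -8.0271, 415.1000° ≡ 55.1000°)
turn_right(76.5°): centre at ρ to the right, rotate −76.5° → (7.6705, -7.4959, -21.4000° ≡ 338.6000°)
go_straight(1.44): x += 1.44·cos θ, y += 1.44·sin θ → (9.0112, -8.0213, 338.6000°)
turn_left(52.0°): centre at ρ to the left, rotate +52.0° → (10.3046, -7.9173, 390.6000° ≡ 30.6000°)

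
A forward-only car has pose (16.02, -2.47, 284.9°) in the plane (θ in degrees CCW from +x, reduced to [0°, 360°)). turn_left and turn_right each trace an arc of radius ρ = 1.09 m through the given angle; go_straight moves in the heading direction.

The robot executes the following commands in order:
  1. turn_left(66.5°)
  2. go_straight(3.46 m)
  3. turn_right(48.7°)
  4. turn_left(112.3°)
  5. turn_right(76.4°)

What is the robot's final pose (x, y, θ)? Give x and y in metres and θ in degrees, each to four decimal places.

(24.1864, -3.9204, 338.6000°)

set_pose: (x, y, θ) = (16.0200, -2.4700, 284.9000°), ρ = 1.09
turn_left(66.5°): centre at ρ to the left, rotate +66.5° → (16.9104, -3.2675, 351.4000°)
go_straight(3.46): x += 3.46·cos θ, y += 3.46·sin θ → (20.3315, -3.7849, 351.4000°)
turn_right(48.7°): centre at ρ to the right, rotate −48.7° → (21.0857, -4.2737, 302.7000°)
turn_left(112.3°): centre at ρ to the left, rotate +112.3° → (22.8958, -4.3101, 415.0000° ≡ 55.0000°)
turn_right(76.4°): centre at ρ to the right, rotate −76.4° → (24.1864, -3.9204, -21.4000° ≡ 338.6000°)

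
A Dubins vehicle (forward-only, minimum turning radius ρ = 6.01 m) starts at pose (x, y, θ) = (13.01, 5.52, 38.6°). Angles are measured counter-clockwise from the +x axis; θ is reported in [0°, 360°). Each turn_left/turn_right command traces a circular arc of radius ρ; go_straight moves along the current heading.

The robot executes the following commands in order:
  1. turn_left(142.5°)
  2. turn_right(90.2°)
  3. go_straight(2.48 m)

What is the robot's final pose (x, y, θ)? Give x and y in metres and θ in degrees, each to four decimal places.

set_pose: (x, y, θ) = (13.0100, 5.5200, 38.6000°), ρ = 6.01
turn_left(142.5°): centre at ρ to the left, rotate +142.5° → (9.1451, 16.2258, 181.1000°)
turn_right(90.2°): centre at ρ to the right, rotate −90.2° → (3.0205, 22.1403, 90.9000°)
go_straight(2.48): x += 2.48·cos θ, y += 2.48·sin θ → (2.9815, 24.6200, 90.9000°)

(2.9815, 24.6200, 90.9000°)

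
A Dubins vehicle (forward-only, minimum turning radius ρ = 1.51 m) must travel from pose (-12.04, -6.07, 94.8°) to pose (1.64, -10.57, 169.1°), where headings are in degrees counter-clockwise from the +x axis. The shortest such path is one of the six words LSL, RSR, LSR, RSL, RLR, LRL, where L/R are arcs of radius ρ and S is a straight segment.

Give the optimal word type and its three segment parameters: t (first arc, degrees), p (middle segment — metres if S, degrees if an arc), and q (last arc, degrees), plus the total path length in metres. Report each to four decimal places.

RSR: t = 108.9590°, p = 12.8512 m, q = 176.7410°, L = 20.3807 m

Let ψ = atan2(Δy, Δx) = atan2(-4.50, 13.68) = -18.2085° be the start→goal bearing.
Normalize: d = |goal − start| / ρ = 14.401125/1.51 = 9.537169, α = (θ_start − ψ) mod 360° = 113.0085° = 1.972370 rad, β = (θ_goal − ψ) mod 360° = 187.3085° = 3.269150 rad.
Common terms: sin α = 0.920447, cos α = -0.390867, sin β = -0.127211, cos β = -0.991876, cos(α−β) = 0.270600, d² = 90.957590. Work in radians in the unit-radius frame; every candidate has L = ρ·(t + p + q).
LSL: p² = 2 + d² − 2cos(α−β) + 2d(sin α − sin β) = 112.399780; p = √p² = 10.601876; φ = atan2(cos β − cos α, d + sin α − sin β) = -0.056719 rad; t = (φ − α) mod 2π = 4.254096 rad, q = (β − φ) mod 2π = 3.325869 rad → L = 1.51·(4.254096 + 10.601876 + 3.325869) = 1.51·18.181841 = 27.454580 m
RSR: p² = 2 + d² − 2cos(α−β) + 2d(sin β − sin α) = 72.432997; p = √p² = 8.510758; φ = atan2(cos α − cos β, d − sin α + sin β) = 0.070676 rad; t = (α − φ) mod 2π = 1.901694 rad, q = (φ − β) mod 2π = 3.084712 rad → L = 1.51·(1.901694 + 8.510758 + 3.084712) = 1.51·13.497163 = 20.380717 m
LSR: p² = d² − 2 + 2cos(α−β) + 2d(sin α + sin β) = 104.629232; p = √p² = 10.228843; φ = atan2(−cos α − cos β, d + sin α + sin β) − atan2(−2, p) = 0.326150 rad; t = (φ − α) mod 2π = 4.636966 rad, q = (φ − β) mod 2π = 3.340186 rad → L = 1.51·(4.636966 + 10.228843 + 3.340186) = 1.51·18.205995 = 27.491052 m
RSL: p² = d² − 2 + 2cos(α−β) − 2d(sin α + sin β) = 74.368349; p = √p² = 8.623709; φ = atan2(cos α + cos β, d − sin α − sin β) − atan2(2, p) = -0.384729 rad; t = (α − φ) mod 2π = 2.357099 rad, q = (β − φ) mod 2π = 3.653878 rad → L = 1.51·(2.357099 + 8.623709 + 3.653878) = 1.51·14.634686 = 22.098375 m
RLR: c = (6 − d² + 2cos(α−β) + 2d(sin α − sin β))/8 = -8.054125, |c| > 1 → infeasible
LRL: c = (6 − d² + 2cos(α−β) − 2d(sin α − sin β))/8 = -13.049973, |c| > 1 → infeasible
Shortest: RSR with L = 20.380717 m ≈ 20.3807 m
Convert RSR to answer units (arcs ×180/π): t = 1.901694·180/π = 108.9590°, p = ρ·p = 1.51·8.510758 = 12.8512 m, q = 3.084712·180/π = 176.7410°, L = 20.3807 m.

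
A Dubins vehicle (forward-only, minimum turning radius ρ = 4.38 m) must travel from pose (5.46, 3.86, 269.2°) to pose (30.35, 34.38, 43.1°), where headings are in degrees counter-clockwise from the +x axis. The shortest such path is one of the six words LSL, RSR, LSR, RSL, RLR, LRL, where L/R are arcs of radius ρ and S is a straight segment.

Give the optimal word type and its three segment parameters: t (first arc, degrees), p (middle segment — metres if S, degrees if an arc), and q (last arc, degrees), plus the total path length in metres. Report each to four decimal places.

LSR: t = 154.2091°, p = 35.0070 m, q = 20.3091°, L = 48.3481 m

Let ψ = atan2(Δy, Δx) = atan2(30.52, 24.89) = 50.8017° be the start→goal bearing.
Normalize: d = |goal − start| / ρ = 39.382515/4.38 = 8.991442, α = (θ_start − ψ) mod 360° = 218.3983° = 3.811769 rad, β = (θ_goal − ψ) mod 360° = 352.2983° = 6.148765 rad.
Common terms: sin α = -0.621125, cos α = -0.783712, sin β = -0.134016, cos β = 0.990979, cos(α−β) = -0.693402, d² = 80.846026. Work in radians in the unit-radius frame; every candidate has L = ρ·(t + p + q).
LSL: p² = 2 + d² − 2cos(α−β) + 2d(sin α − sin β) = 75.473204; p = √p² = 8.687532; φ = atan2(cos β − cos α, d + sin α − sin β) = 0.205728 rad; t = (φ − α) mod 2π = 2.677144 rad, q = (β − φ) mod 2π = 5.943037 rad → L = 4.38·(2.677144 + 8.687532 + 5.943037) = 4.38·17.307713 = 75.807782 m
RSR: p² = 2 + d² − 2cos(α−β) + 2d(sin β − sin α) = 92.992455; p = √p² = 9.643260; φ = atan2(cos α − cos β, d − sin α + sin β) = -0.185089 rad; t = (α − φ) mod 2π = 3.996859 rad, q = (φ − β) mod 2π = 6.232516 rad → L = 4.38·(3.996859 + 9.643260 + 6.232516) = 4.38·19.872634 = 87.042138 m
LSR: p² = d² − 2 + 2cos(α−β) + 2d(sin α + sin β) = 63.879626; p = √p² = 7.992473; φ = atan2(−cos α − cos β, d + sin α + sin β) − atan2(−2, p) = 0.220040 rad; t = (φ − α) mod 2π = 2.691456 rad, q = (φ − β) mod 2π = 0.354460 rad → L = 4.38·(2.691456 + 7.992473 + 0.354460) = 4.38·11.038390 = 48.348147 m
RSL: p² = d² − 2 + 2cos(α−β) − 2d(sin α + sin β) = 91.038819; p = √p² = 9.541426; φ = atan2(cos α + cos β, d − sin α − sin β) − atan2(2, p) = -0.185358 rad; t = (α − φ) mod 2π = 3.997128 rad, q = (β − φ) mod 2π = 0.050938 rad → L = 4.38·(3.997128 + 9.541426 + 0.050938) = 4.38·13.589493 = 59.521978 m
RLR: c = (6 − d² + 2cos(α−β) + 2d(sin α − sin β))/8 = -10.624057, |c| > 1 → infeasible
LRL: c = (6 − d² + 2cos(α−β) − 2d(sin α − sin β))/8 = -8.434151, |c| > 1 → infeasible
Shortest: LSR with L = 48.348147 m ≈ 48.3481 m
Convert LSR to answer units (arcs ×180/π): t = 2.691456·180/π = 154.2091°, p = ρ·p = 4.38·7.992473 = 35.0070 m, q = 0.354460·180/π = 20.3091°, L = 48.3481 m.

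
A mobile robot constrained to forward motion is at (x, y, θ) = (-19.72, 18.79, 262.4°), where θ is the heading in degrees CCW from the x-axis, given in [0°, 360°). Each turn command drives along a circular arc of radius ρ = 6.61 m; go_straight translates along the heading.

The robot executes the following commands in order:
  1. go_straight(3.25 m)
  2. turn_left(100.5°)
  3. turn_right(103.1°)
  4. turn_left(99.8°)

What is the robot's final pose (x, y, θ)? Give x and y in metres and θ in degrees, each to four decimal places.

(0.0359, -7.4596, 359.6000°)

set_pose: (x, y, θ) = (-19.7200, 18.7900, 262.4000°), ρ = 6.61
go_straight(3.25): x += 3.25·cos θ, y += 3.25·sin θ → (-20.1498, 15.5685, 262.4000°)
turn_left(100.5°): centre at ρ to the left, rotate +100.5° → (-13.2635, 8.0928, 362.9000° ≡ 2.9000°)
turn_right(103.1°): centre at ρ to the right, rotate −103.1° → (-6.4235, 0.3207, -100.2000° ≡ 259.8000°)
turn_left(99.8°): centre at ρ to the left, rotate +99.8° → (0.0359, -7.4596, 359.6000°)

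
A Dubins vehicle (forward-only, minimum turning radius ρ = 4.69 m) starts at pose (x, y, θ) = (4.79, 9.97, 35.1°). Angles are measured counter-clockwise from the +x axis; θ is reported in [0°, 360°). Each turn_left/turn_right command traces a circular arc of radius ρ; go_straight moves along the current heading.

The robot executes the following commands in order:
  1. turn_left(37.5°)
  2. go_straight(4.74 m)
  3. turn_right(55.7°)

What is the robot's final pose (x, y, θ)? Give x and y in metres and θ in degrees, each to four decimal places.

set_pose: (x, y, θ) = (4.7900, 9.9700, 35.1000°), ρ = 4.69
turn_left(37.5°): centre at ρ to the left, rotate +37.5° → (6.5686, 12.4046, 72.6000°)
go_straight(4.74): x += 4.74·cos θ, y += 4.74·sin θ → (7.9861, 16.9277, 72.6000°)
turn_right(55.7°): centre at ρ to the right, rotate −55.7° → (11.0981, 20.0127, 16.9000°)

(11.0981, 20.0127, 16.9000°)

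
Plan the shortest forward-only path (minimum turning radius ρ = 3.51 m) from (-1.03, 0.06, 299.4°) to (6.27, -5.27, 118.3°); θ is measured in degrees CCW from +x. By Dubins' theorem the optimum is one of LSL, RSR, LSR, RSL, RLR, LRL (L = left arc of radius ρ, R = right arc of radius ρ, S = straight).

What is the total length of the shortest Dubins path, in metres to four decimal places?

Let ψ = atan2(Δy, Δx) = atan2(-5.33, 7.30) = -36.1346° be the start→goal bearing.
Normalize: d = |goal − start| / ρ = 9.038744/3.51 = 2.575141, α = (θ_start − ψ) mod 360° = 335.5346° = 5.856183 rad, β = (θ_goal − ψ) mod 360° = 154.4346° = 2.695392 rad.
Common terms: sin α = -0.414144, cos α = 0.910211, sin β = 0.431542, cos β = -0.902093, cos(α−β) = -0.999816, d² = 6.631350. Work in radians in the unit-radius frame; every candidate has L = ρ·(t + p + q).
LSL: p² = 2 + d² − 2cos(α−β) + 2d(sin α − sin β) = 6.275461; p = √p² = 2.505087; φ = atan2(cos β − cos α, d + sin α − sin β) = -0.808786 rad; t = (φ − α) mod 2π = 5.901402 rad, q = (β − φ) mod 2π = 3.504178 rad → L = 3.51·(5.901402 + 2.505087 + 3.504178) = 3.51·11.910666 = 41.806439 m
RSR: p² = 2 + d² − 2cos(α−β) + 2d(sin β − sin α) = 14.986502; p = √p² = 3.871240; φ = atan2(cos α − cos β, d − sin α + sin β) = 0.487191 rad; t = (α − φ) mod 2π = 5.368992 rad, q = (φ − β) mod 2π = 4.074985 rad → L = 3.51·(5.368992 + 3.871240 + 4.074985) = 3.51·13.315217 = 46.736412 m
LSR: p² = d² − 2 + 2cos(α−β) + 2d(sin α + sin β) = 2.721321; p = √p² = 1.649643; φ = atan2(−cos α − cos β, d + sin α + sin β) − atan2(−2, p) = 0.877971 rad; t = (φ − α) mod 2π = 1.304974 rad, q = (φ − β) mod 2π = 4.465765 rad → L = 3.51·(1.304974 + 1.649643 + 4.465765) = 3.51·7.420381 = 26.045538 m
RSL: p² = d² − 2 + 2cos(α−β) − 2d(sin α + sin β) = 2.542117; p = √p² = 1.594402; φ = atan2(cos α + cos β, d − sin α − sin β) − atan2(2, p) = -0.894590 rad; t = (α − φ) mod 2π = 0.467588 rad, q = (β − φ) mod 2π = 3.589982 rad → L = 3.51·(0.467588 + 1.594402 + 3.589982) = 3.51·5.651972 = 19.838422 m
RLR: c = (6 − d² + 2cos(α−β) + 2d(sin α − sin β))/8 = -0.873313; p = 2π − arccos c = 3.650427 rad; φ = atan2(cos α − cos β, d − sin α + sin β) = 0.487191 rad; t = (α − φ + p/2) mod 2π = 0.911020 rad, q = (α − β − t + p) mod 2π = 5.900198 rad → L = 3.51·(0.911020 + 3.650427 + 5.900198) = 3.51·10.461646 = 36.720378 m
LRL: c = (6 − d² + 2cos(α−β) − 2d(sin α − sin β))/8 = 0.215567; p = 2π − arccos c = 4.929662 rad; φ = atan2(cos β − cos α, d + sin α − sin β) = -0.808786 rad; t = (φ − α + p/2) mod 2π = 2.083047 rad, q = (β − α − t + p) mod 2π = 5.969009 rad → L = 3.51·(2.083047 + 4.929662 + 5.969009) = 3.51·12.981718 = 45.565829 m
Shortest: RSL with L = 19.838422 m ≈ 19.8384 m

19.8384 m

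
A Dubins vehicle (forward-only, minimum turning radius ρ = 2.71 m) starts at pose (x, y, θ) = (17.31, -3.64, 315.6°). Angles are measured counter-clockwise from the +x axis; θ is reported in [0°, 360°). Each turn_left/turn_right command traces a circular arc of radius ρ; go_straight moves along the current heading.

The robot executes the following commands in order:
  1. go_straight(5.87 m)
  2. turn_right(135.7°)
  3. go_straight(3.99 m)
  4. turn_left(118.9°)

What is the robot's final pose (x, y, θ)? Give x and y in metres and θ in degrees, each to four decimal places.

(13.2336, -16.4018, 298.8000°)

set_pose: (x, y, θ) = (17.3100, -3.6400, 315.6000°), ρ = 2.71
go_straight(5.87): x += 5.87·cos θ, y += 5.87·sin θ → (21.5040, -7.7470, 315.6000°)
turn_right(135.7°): centre at ρ to the right, rotate −135.7° → (19.6031, -12.3932, 179.9000°)
go_straight(3.99): x += 3.99·cos θ, y += 3.99·sin θ → (15.6131, -12.3863, 179.9000°)
turn_left(118.9°): centre at ρ to the left, rotate +118.9° → (13.2336, -16.4018, 298.8000°)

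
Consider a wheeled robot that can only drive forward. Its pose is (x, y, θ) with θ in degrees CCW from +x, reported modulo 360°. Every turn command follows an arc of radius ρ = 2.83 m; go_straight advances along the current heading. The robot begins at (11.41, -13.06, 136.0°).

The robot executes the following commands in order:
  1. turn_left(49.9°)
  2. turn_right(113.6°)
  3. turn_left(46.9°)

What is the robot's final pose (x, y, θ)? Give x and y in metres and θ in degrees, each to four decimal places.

(5.9406, -6.3642, 119.2000°)

set_pose: (x, y, θ) = (11.4100, -13.0600, 136.0000°), ρ = 2.83
turn_left(49.9°): centre at ρ to the left, rotate +49.9° → (9.1532, -12.2807, 185.9000°)
turn_right(113.6°): centre at ρ to the right, rotate −113.6° → (6.1663, -8.6053, 72.3000°)
turn_left(46.9°): centre at ρ to the left, rotate +46.9° → (5.9406, -6.3642, 119.2000°)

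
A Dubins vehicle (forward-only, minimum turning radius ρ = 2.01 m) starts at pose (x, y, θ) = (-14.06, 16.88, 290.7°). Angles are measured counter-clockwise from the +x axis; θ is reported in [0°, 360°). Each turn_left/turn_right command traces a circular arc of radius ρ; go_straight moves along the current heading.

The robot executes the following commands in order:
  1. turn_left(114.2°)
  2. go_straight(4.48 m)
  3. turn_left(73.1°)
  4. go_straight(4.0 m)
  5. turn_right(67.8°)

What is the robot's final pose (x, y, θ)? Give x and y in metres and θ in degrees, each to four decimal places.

(-8.8791, 27.4585, 50.2000°)

set_pose: (x, y, θ) = (-14.0600, 16.8800, 290.7000°), ρ = 2.01
turn_left(114.2°): centre at ρ to the left, rotate +114.2° → (-10.7610, 16.1667, 404.9000° ≡ 44.9000°)
go_straight(4.48): x += 4.48·cos θ, y += 4.48·sin θ → (-7.5876, 19.3290, 44.9000°)
turn_left(73.1°): centre at ρ to the left, rotate +73.1° → (-7.2317, 21.6964, 118.0000°)
go_straight(4.0): x += 4.0·cos θ, y += 4.0·sin θ → (-9.1096, 25.2282, 118.0000°)
turn_right(67.8°): centre at ρ to the right, rotate −67.8° → (-8.8791, 27.4585, 50.2000°)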